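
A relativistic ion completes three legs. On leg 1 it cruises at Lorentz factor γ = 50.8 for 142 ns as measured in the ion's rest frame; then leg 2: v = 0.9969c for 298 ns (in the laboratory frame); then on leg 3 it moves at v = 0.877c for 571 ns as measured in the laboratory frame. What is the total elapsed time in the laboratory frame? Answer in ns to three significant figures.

Leg 1: γ = 50.8; Δt_1 = 50.80 × 142 = 7214 ns.
Leg 2: 298 ns is already measured in the laboratory frame.
Leg 3: 571 ns is already measured in the laboratory frame.
Total: 7214 + 298.0 + 571.0 ns.

Δt = 8080 ns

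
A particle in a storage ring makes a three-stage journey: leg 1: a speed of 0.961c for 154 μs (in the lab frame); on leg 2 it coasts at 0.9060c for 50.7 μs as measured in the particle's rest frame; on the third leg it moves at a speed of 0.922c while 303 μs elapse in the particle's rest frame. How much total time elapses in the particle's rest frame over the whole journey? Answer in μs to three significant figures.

τ = 396 μs

Leg 1: γ = 1/√(1 − 0.961²) = 1/√0.07648 = 3.616; τ_1 = 154/3.616 = 42.59 μs.
Leg 2: 50.7 μs is already measured in the particle's rest frame.
Leg 3: 303 μs is already measured in the particle's rest frame.
Total: 42.59 + 50.70 + 303.0 μs.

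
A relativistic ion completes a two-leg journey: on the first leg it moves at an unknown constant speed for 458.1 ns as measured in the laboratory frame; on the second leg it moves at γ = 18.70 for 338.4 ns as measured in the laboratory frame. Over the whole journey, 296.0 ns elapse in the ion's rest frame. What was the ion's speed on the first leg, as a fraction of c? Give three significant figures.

β = 0.795

Leg 1: speed unknown; τ_1 = 458.1/γ_1.
Leg 2: γ = 18.70; τ_2 = 338.4/18.70 = 18.10 ns.
Total proper time: τ_1 + 18.10 = 296.0, so τ_1 = 296.0 − 18.10 = 277.9 ns.
γ_1 = 458.1/277.9 = 1.648; β = √(1 − 1/γ²) = √0.6320.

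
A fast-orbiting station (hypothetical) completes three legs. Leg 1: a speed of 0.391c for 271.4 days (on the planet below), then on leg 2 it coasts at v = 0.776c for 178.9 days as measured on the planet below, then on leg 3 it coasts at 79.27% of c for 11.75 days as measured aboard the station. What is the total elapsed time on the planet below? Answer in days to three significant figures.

Δt = 470 days

Leg 1: 271.4 days is already measured on the planet below.
Leg 2: 178.9 days is already measured on the planet below.
Leg 3: β = 0.7927; γ = 1/√(1 − 0.7927²) = 1/√0.3716 = 1.640; Δt_3 = 1.640 × 11.75 = 19.27 days.
Total: 271.4 + 178.9 + 19.27 days.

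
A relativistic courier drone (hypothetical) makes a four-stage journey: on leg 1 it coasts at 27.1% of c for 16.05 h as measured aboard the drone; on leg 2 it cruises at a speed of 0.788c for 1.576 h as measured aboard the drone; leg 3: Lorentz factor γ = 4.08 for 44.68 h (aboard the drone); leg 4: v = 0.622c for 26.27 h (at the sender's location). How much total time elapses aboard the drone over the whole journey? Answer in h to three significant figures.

τ = 82.9 h

Leg 1: 16.05 h is already measured aboard the drone.
Leg 2: 1.576 h is already measured aboard the drone.
Leg 3: 44.68 h is already measured aboard the drone.
Leg 4: γ = 1/√(1 − 0.622²) = 1/√0.6131 = 1.277; τ_4 = 26.27/1.277 = 20.57 h.
Total: 16.05 + 1.576 + 44.68 + 20.57 h.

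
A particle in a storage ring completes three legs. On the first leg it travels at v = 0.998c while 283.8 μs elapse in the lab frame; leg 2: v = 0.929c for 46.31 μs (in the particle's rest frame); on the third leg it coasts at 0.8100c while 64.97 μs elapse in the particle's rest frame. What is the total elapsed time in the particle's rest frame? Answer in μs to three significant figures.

τ = 129 μs

Leg 1: γ = 1/√(1 − 0.998²) = 1/√0.003996 = 15.82; τ_1 = 283.8/15.82 = 17.94 μs.
Leg 2: 46.31 μs is already measured in the particle's rest frame.
Leg 3: 64.97 μs is already measured in the particle's rest frame.
Total: 17.94 + 46.31 + 64.97 μs.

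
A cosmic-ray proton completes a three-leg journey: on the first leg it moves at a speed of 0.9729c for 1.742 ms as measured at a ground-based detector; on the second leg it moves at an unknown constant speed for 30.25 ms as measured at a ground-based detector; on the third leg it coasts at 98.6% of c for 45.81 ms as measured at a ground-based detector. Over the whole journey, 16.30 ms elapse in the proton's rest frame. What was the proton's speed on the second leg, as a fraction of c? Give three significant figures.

β = 0.962

Leg 1: γ = 1/√(1 − 0.9729²) = 1/√0.05347 = 4.325; τ_1 = 1.742/4.325 = 0.4028 ms.
Leg 2: speed unknown; τ_2 = 30.25/γ_2.
Leg 3: β = 0.986; γ = 1/√(1 − 0.986²) = 1/√0.02780 = 5.997; τ_3 = 45.81/5.997 = 7.639 ms.
Total proper time: 0.4028 + τ_2 + 7.639 = 16.30, so τ_2 = 16.30 − 8.041 = 8.259 ms.
γ_2 = 30.25/8.259 = 3.663; β = √(1 − 1/γ²) = √0.9255.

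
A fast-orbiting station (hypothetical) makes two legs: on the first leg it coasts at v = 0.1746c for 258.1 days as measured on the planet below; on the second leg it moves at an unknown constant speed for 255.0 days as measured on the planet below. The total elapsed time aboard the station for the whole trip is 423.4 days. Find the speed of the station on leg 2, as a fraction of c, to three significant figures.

Leg 1: γ = 1/√(1 − 0.1746²) = 1/√0.9695 = 1.016; τ_1 = 258.1/1.016 = 254.1 days.
Leg 2: speed unknown; τ_2 = 255.0/γ_2.
Total proper time: 254.1 + τ_2 = 423.4, so τ_2 = 423.4 − 254.1 = 169.3 days.
γ_2 = 255.0/169.3 = 1.507; β = √(1 − 1/γ²) = √0.5594.

β = 0.748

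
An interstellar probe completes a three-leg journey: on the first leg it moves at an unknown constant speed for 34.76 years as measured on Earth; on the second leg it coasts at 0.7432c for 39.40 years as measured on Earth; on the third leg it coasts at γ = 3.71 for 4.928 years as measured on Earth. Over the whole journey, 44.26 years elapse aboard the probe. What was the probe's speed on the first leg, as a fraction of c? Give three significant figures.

Leg 1: speed unknown; τ_1 = 34.76/γ_1.
Leg 2: γ = 1/√(1 − 0.7432²) = 1/√0.4477 = 1.495; τ_2 = 39.40/1.495 = 26.36 years.
Leg 3: γ = 3.71; τ_3 = 4.928/3.710 = 1.328 years.
Total proper time: τ_1 + 26.36 + 1.328 = 44.26, so τ_1 = 44.26 − 27.69 = 16.57 years.
γ_1 = 34.76/16.57 = 2.098; β = √(1 − 1/γ²) = √0.7727.

β = 0.879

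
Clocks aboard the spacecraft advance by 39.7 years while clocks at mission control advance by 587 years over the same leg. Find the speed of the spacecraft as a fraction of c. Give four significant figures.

The proper time is measured aboard the spacecraft (both events occur at the spacecraft's location); Δt is measured at mission control. γ = Δt/τ = 587/39.7 = 14.79.
β = √(1 − 1/γ²) = √(1 − 0.004574) = √0.9954

v = 0.9977c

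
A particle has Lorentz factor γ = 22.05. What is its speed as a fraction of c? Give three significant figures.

β = √(1 − 1/γ²) = √(1 − 1/22.05²) = √(1 − 0.002057) = √0.9979

β = 0.999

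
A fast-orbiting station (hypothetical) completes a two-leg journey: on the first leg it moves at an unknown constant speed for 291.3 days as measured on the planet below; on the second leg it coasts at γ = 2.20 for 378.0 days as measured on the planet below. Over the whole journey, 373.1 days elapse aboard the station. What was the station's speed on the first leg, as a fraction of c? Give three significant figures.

β = 0.723

Leg 1: speed unknown; τ_1 = 291.3/γ_1.
Leg 2: γ = 2.20; τ_2 = 378.0/2.200 = 171.8 days.
Total proper time: τ_1 + 171.8 = 373.1, so τ_1 = 373.1 − 171.8 = 201.3 days.
γ_1 = 291.3/201.3 = 1.447; β = √(1 − 1/γ²) = √0.5225.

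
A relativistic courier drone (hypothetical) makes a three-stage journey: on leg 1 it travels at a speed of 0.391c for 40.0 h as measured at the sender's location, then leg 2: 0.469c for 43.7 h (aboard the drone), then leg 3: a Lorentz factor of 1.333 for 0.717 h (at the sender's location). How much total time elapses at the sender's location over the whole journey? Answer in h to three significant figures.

Δt = 90.2 h

Leg 1: 40.0 h is already measured at the sender's location.
Leg 2: γ = 1/√(1 − 0.469²) = 1/√0.7800 = 1.132; Δt_2 = 1.132 × 43.7 = 49.48 h.
Leg 3: 0.717 h is already measured at the sender's location.
Total: 40.00 + 49.48 + 0.7170 h.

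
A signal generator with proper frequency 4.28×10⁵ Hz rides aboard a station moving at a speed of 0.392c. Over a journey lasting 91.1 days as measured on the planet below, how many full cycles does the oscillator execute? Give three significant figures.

γ = 1/√(1 − 0.392²) = 1/√0.8463 = 1.087
The oscillator's own cycle count is N = f × τ where τ is the proper time aboard the station. τ = Δt/γ = 91.1/1.087 = 83.81 days = 7.241×10⁶ s.
N = 4.28×10⁵ × 7.241×10⁶ = 3.099×10¹².

N = 3.10×10¹²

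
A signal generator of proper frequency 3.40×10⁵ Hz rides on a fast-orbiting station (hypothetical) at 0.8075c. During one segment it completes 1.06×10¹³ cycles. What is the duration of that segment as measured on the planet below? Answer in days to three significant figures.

Δt = 612 days

γ = 1/√(1 − 0.8075²) = 1/√0.3479 = 1.695
Proper time for N cycles: τ = N/f = 1.06×10¹³/(3.40×10⁵) = 3.118×10⁷ s = 360.8 days.
Lab-frame duration Δt = γτ = 1.695 × 360.8 = 611.7 days.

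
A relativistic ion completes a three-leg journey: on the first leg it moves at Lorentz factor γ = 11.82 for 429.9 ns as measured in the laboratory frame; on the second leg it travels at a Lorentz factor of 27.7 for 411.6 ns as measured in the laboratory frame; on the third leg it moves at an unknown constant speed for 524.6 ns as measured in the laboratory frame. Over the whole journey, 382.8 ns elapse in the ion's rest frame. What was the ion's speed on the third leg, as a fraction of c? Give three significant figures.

Leg 1: γ = 11.82; τ_1 = 429.9/11.82 = 36.37 ns.
Leg 2: γ = 27.7; τ_2 = 411.6/27.70 = 14.86 ns.
Leg 3: speed unknown; τ_3 = 524.6/γ_3.
Total proper time: 36.37 + 14.86 + τ_3 = 382.8, so τ_3 = 382.8 − 51.23 = 331.6 ns.
γ_3 = 524.6/331.6 = 1.582; β = √(1 − 1/γ²) = √0.6005.

β = 0.775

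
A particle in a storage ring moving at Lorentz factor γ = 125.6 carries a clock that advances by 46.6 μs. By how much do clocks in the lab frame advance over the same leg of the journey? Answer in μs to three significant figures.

Δt = 5850 μs

γ = 125.6
The interval measured in the particle's rest frame is the proper time (both events occur at the same place in that frame); the lab-frame interval is Δt = γτ = 125.6 × 46.6 μs.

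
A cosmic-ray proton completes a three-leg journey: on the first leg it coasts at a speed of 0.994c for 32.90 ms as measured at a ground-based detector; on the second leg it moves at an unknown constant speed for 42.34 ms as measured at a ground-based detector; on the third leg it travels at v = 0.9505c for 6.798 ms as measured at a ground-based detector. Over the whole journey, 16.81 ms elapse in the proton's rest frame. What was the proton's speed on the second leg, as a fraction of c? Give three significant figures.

β = 0.965

Leg 1: γ = 1/√(1 − 0.994²) = 1/√0.01196 = 9.142; τ_1 = 32.90/9.142 = 3.599 ms.
Leg 2: speed unknown; τ_2 = 42.34/γ_2.
Leg 3: γ = 1/√(1 − 0.9505²) = 1/√0.09655 = 3.218; τ_3 = 6.798/3.218 = 2.112 ms.
Total proper time: 3.599 + τ_2 + 2.112 = 16.81, so τ_2 = 16.81 − 5.711 = 11.10 ms.
γ_2 = 42.34/11.10 = 3.815; β = √(1 − 1/γ²) = √0.9313.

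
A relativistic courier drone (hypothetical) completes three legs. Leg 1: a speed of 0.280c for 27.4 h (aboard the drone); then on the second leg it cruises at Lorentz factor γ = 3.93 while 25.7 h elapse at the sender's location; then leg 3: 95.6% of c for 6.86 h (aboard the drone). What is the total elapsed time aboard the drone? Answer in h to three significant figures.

Leg 1: 27.4 h is already measured aboard the drone.
Leg 2: γ = 3.93; τ_2 = 25.7/3.930 = 6.539 h.
Leg 3: 6.86 h is already measured aboard the drone.
Total: 27.40 + 6.539 + 6.860 h.

τ = 40.8 h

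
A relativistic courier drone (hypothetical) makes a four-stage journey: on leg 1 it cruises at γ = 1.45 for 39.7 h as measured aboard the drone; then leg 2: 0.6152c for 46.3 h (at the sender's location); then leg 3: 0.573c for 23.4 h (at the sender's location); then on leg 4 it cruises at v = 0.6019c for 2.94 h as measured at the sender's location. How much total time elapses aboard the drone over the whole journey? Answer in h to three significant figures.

τ = 97.7 h

Leg 1: 39.7 h is already measured aboard the drone.
Leg 2: γ = 1/√(1 − 0.6152²) = 1/√0.6215 = 1.268; τ_2 = 46.3/1.268 = 36.50 h.
Leg 3: γ = 1/√(1 − 0.573²) = 1/√0.6717 = 1.220; τ_3 = 23.4/1.220 = 19.18 h.
Leg 4: γ = 1/√(1 − 0.6019²) = 1/√0.6377 = 1.252; τ_4 = 2.94/1.252 = 2.348 h.
Total: 39.70 + 36.50 + 19.18 + 2.348 h.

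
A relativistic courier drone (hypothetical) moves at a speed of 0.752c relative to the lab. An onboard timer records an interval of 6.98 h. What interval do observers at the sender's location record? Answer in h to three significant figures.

Δt = 10.6 h

γ = 1/√(1 − 0.752²) = 1/√0.4345 = 1.517
The interval measured aboard the drone is the proper time (both events occur at the same place in that frame); the lab-frame interval is Δt = γτ = 1.517 × 6.98 h.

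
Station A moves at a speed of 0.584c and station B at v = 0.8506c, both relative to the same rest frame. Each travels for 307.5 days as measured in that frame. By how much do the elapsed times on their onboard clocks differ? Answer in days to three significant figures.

A: γ = 1/√(1 − 0.584²) = 1/√0.6589 = 1.232; τ_A = 307.5/1.232 = 249.6 days.
B: γ = 1/√(1 − 0.8506²) = 1/√0.2765 = 1.902; τ_B = 307.5/1.902 = 161.7 days.

|τ_A − τ_B| = 87.9 days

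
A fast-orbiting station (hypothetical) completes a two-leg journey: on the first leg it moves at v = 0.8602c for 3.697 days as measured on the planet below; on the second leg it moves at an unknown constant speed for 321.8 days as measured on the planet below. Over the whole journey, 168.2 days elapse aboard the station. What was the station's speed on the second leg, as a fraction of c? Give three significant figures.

Leg 1: γ = 1/√(1 − 0.8602²) = 1/√0.2601 = 1.961; τ_1 = 3.697/1.961 = 1.885 days.
Leg 2: speed unknown; τ_2 = 321.8/γ_2.
Total proper time: 1.885 + τ_2 = 168.2, so τ_2 = 168.2 − 1.885 = 166.3 days.
γ_2 = 321.8/166.3 = 1.935; β = √(1 − 1/γ²) = √0.7329.

β = 0.856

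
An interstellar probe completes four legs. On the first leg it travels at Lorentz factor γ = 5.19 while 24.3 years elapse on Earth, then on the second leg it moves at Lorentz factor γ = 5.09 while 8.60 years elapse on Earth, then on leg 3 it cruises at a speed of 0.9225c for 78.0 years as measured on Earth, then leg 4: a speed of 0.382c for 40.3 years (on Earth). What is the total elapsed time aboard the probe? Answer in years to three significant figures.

τ = 73.7 years

Leg 1: γ = 5.19; τ_1 = 24.3/5.190 = 4.682 years.
Leg 2: γ = 5.09; τ_2 = 8.60/5.090 = 1.690 years.
Leg 3: γ = 1/√(1 − 0.9225²) = 1/√0.1490 = 2.591; τ_3 = 78.0/2.591 = 30.11 years.
Leg 4: γ = 1/√(1 − 0.382²) = 1/√0.8541 = 1.082; τ_4 = 40.3/1.082 = 37.24 years.
Total: 4.682 + 1.690 + 30.11 + 37.24 years.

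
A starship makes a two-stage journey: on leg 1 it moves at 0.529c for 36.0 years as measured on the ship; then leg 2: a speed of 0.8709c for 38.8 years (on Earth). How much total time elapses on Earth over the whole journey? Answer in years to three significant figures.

Leg 1: γ = 1/√(1 − 0.529²) = 1/√0.7202 = 1.178; Δt_1 = 1.178 × 36.0 = 42.42 years.
Leg 2: 38.8 years is already measured on Earth.
Total: 42.42 + 38.80 years.

Δt = 81.2 years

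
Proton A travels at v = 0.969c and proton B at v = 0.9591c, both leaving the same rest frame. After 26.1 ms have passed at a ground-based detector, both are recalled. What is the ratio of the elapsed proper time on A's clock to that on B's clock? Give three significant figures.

τ_A/τ_B = 0.873

A: γ = 1/√(1 − 0.969²) = 1/√0.06104 = 4.048. B: γ = 1/√(1 − 0.9591²) = 1/√0.08013 = 3.533.
τ_A/τ_B = γ_B/γ_A = 3.533/4.048 = 0.8728, so τ_A/τ_B = 0.8728.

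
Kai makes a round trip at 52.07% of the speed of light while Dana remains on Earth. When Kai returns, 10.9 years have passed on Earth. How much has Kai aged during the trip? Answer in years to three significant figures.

τ = 9.31 years

β = 0.5207; γ = 1/√(1 − 0.5207²) = 1/√0.7289 = 1.171
Kai's clock measures proper time along the trip: τ = Δt/γ = 10.9/1.171 years.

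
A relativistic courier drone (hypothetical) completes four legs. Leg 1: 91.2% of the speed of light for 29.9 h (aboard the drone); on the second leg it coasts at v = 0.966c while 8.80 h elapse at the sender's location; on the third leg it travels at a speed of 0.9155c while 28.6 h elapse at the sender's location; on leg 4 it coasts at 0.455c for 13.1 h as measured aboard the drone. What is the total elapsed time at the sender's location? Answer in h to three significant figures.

Leg 1: β = 0.912; γ = 1/√(1 − 0.912²) = 1/√0.1683 = 2.438; Δt_1 = 2.438 × 29.9 = 72.89 h.
Leg 2: 8.80 h is already measured at the sender's location.
Leg 3: 28.6 h is already measured at the sender's location.
Leg 4: γ = 1/√(1 − 0.455²) = 1/√0.7930 = 1.123; Δt_4 = 1.123 × 13.1 = 14.71 h.
Total: 72.89 + 8.800 + 28.60 + 14.71 h.

Δt = 125 h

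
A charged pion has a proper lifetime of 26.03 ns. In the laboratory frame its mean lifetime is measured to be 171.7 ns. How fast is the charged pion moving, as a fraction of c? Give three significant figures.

β = 0.988

γ = Δt/τ₀ = 171.7/26.03 = 6.596
β = √(1 − 1/γ²) = √(1 − 0.02298) = √0.9770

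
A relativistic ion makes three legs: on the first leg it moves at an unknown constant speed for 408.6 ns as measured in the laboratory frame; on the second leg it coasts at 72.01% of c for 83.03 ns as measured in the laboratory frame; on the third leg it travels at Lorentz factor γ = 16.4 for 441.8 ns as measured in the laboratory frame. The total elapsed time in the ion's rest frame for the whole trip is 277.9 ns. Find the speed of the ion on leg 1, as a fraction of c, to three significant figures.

β = 0.881

Leg 1: speed unknown; τ_1 = 408.6/γ_1.
Leg 2: β = 0.7201; γ = 1/√(1 − 0.7201²) = 1/√0.4815 = 1.441; τ_2 = 83.03/1.441 = 57.61 ns.
Leg 3: γ = 16.4; τ_3 = 441.8/16.40 = 26.94 ns.
Total proper time: τ_1 + 57.61 + 26.94 = 277.9, so τ_1 = 277.9 − 84.55 = 193.3 ns.
γ_1 = 408.6/193.3 = 2.113; β = √(1 − 1/γ²) = √0.7761.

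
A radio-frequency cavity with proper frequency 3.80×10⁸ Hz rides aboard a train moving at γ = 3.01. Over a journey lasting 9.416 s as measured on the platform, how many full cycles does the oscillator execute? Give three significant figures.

γ = 3.01
The oscillator's own cycle count is N = f × τ where τ is the proper time on the train. τ = Δt/γ = 9.416/3.010 = 3.128 s = 3.128×10⁰ s.
N = 3.80×10⁸ × 3.128×10⁰ = 1.189×10⁹.

N = 1.19×10⁹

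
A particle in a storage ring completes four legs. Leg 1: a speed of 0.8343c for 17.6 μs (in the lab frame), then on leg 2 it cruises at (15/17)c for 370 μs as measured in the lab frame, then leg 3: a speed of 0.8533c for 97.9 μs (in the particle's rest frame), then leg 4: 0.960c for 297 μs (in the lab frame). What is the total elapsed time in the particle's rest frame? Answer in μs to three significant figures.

Leg 1: γ = 1/√(1 − 0.8343²) = 1/√0.3039 = 1.814; τ_1 = 17.6/1.814 = 9.703 μs.
Leg 2: γ = 1/√(1 − (15/17)²) = 17/8 = 2.125; τ_2 = 370/2.125 = 174.1 μs.
Leg 3: 97.9 μs is already measured in the particle's rest frame.
Leg 4: γ = 1/√(1 − 0.960²) = 25/7 ≈ 3.571; τ_4 = 297/3.571 = 83.16 μs.
Total: 9.703 + 174.1 + 97.90 + 83.16 μs.

τ = 365 μs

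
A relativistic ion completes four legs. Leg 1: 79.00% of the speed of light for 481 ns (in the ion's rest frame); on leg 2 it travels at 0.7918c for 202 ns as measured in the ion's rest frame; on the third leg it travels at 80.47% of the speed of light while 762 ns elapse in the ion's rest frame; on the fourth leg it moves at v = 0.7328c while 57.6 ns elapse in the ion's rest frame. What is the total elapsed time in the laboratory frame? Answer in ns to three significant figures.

Δt = 2480 ns

Leg 1: β = 0.7900; γ = 1/√(1 − 0.7900²) = 1/√0.3759 = 1.631; Δt_1 = 1.631 × 481 = 784.5 ns.
Leg 2: γ = 1/√(1 − 0.7918²) = 1/√0.3731 = 1.637; Δt_2 = 1.637 × 202 = 330.7 ns.
Leg 3: β = 0.8047; γ = 1/√(1 − 0.8047²) = 1/√0.3525 = 1.684; Δt_3 = 1.684 × 762 = 1284 ns.
Leg 4: γ = 1/√(1 − 0.7328²) = 1/√0.4630 = 1.470; Δt_4 = 1.470 × 57.6 = 84.65 ns.
Total: 784.5 + 330.7 + 1284 + 84.65 ns.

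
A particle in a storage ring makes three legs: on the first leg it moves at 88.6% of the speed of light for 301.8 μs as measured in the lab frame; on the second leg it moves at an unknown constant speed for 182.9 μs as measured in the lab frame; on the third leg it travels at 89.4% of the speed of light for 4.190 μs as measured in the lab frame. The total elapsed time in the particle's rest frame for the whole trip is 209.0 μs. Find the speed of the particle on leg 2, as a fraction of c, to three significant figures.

β = 0.930

Leg 1: β = 0.886; γ = 1/√(1 − 0.886²) = 1/√0.2150 = 2.157; τ_1 = 301.8/2.157 = 139.9 μs.
Leg 2: speed unknown; τ_2 = 182.9/γ_2.
Leg 3: β = 0.894; γ = 1/√(1 − 0.894²) = 1/√0.2008 = 2.232; τ_3 = 4.190/2.232 = 1.877 μs.
Total proper time: 139.9 + τ_2 + 1.877 = 209.0, so τ_2 = 209.0 − 141.8 = 67.18 μs.
γ_2 = 182.9/67.18 = 2.722; β = √(1 − 1/γ²) = √0.8651.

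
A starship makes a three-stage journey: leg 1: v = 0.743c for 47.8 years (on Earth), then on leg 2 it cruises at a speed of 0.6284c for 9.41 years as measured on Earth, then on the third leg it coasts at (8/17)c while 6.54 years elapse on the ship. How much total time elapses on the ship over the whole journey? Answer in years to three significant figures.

Leg 1: γ = 1/√(1 − 0.743²) = 1/√0.4480 = 1.494; τ_1 = 47.8/1.494 = 31.99 years.
Leg 2: γ = 1/√(1 − 0.6284²) = 1/√0.6051 = 1.286; τ_2 = 9.41/1.286 = 7.320 years.
Leg 3: 6.54 years is already measured on the ship.
Total: 31.99 + 7.320 + 6.540 years.

τ = 45.9 years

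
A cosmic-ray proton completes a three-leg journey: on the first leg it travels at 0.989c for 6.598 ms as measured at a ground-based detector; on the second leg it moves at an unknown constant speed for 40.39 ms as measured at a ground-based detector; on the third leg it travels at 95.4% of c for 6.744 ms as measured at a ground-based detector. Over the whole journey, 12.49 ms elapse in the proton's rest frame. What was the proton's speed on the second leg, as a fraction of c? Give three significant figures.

β = 0.972

Leg 1: γ = 1/√(1 − 0.989²) = 1/√0.02188 = 6.761; τ_1 = 6.598/6.761 = 0.9759 ms.
Leg 2: speed unknown; τ_2 = 40.39/γ_2.
Leg 3: β = 0.954; γ = 1/√(1 − 0.954²) = 1/√0.08988 = 3.335; τ_3 = 6.744/3.335 = 2.022 ms.
Total proper time: 0.9759 + τ_2 + 2.022 = 12.49, so τ_2 = 12.49 − 2.998 = 9.492 ms.
γ_2 = 40.39/9.492 = 4.255; β = √(1 − 1/γ²) = √0.9448.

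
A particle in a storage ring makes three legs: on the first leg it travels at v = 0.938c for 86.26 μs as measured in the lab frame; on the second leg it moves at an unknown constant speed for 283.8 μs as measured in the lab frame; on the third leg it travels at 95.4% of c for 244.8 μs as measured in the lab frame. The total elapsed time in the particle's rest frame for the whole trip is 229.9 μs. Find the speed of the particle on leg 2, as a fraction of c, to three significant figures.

Leg 1: γ = 1/√(1 − 0.938²) = 1/√0.1202 = 2.885; τ_1 = 86.26/2.885 = 29.90 μs.
Leg 2: speed unknown; τ_2 = 283.8/γ_2.
Leg 3: β = 0.954; γ = 1/√(1 − 0.954²) = 1/√0.08988 = 3.335; τ_3 = 244.8/3.335 = 73.39 μs.
Total proper time: 29.90 + τ_2 + 73.39 = 229.9, so τ_2 = 229.9 − 103.3 = 126.6 μs.
γ_2 = 283.8/126.6 = 2.242; β = √(1 − 1/γ²) = √0.8010.

β = 0.895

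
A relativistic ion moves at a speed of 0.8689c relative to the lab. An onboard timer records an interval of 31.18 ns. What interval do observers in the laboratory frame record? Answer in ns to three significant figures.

γ = 1/√(1 − 0.8689²) = 1/√0.2450 = 2.020
The interval measured in the ion's rest frame is the proper time (both events occur at the same place in that frame); the lab-frame interval is Δt = γτ = 2.020 × 31.18 ns.

Δt = 63.0 ns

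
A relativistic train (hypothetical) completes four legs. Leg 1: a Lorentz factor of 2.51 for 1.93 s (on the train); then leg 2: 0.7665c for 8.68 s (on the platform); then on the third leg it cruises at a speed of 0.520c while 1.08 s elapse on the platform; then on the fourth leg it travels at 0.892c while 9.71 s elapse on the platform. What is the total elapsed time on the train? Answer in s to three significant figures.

Leg 1: 1.93 s is already measured on the train.
Leg 2: γ = 1/√(1 − 0.7665²) = 1/√0.4125 = 1.557; τ_2 = 8.68/1.557 = 5.575 s.
Leg 3: γ = 1/√(1 − 0.520²) = 1/√0.7296 = 1.171; τ_3 = 1.08/1.171 = 0.9225 s.
Leg 4: γ = 1/√(1 − 0.892²) = 1/√0.2043 = 2.212; τ_4 = 9.71/2.212 = 4.389 s.
Total: 1.930 + 5.575 + 0.9225 + 4.389 s.

τ = 12.8 s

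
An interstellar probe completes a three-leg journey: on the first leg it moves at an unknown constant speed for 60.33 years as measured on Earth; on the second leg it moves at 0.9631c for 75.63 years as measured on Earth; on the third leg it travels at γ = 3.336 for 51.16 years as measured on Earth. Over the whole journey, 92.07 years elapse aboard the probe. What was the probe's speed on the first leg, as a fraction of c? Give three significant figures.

Leg 1: speed unknown; τ_1 = 60.33/γ_1.
Leg 2: γ = 1/√(1 − 0.9631²) = 1/√0.07244 = 3.715; τ_2 = 75.63/3.715 = 20.36 years.
Leg 3: γ = 3.336; τ_3 = 51.16/3.336 = 15.34 years.
Total proper time: τ_1 + 20.36 + 15.34 = 92.07, so τ_1 = 92.07 − 35.69 = 56.38 years.
γ_1 = 60.33/56.38 = 1.070; β = √(1 − 1/γ²) = √0.1267.

β = 0.356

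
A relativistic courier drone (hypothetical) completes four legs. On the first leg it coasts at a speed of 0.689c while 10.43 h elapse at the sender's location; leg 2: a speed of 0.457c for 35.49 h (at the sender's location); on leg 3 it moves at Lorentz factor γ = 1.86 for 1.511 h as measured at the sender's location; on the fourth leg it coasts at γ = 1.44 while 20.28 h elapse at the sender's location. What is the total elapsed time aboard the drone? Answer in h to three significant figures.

Leg 1: γ = 1/√(1 − 0.689²) = 1/√0.5253 = 1.380; τ_1 = 10.43/1.380 = 7.559 h.
Leg 2: γ = 1/√(1 − 0.457²) = 1/√0.7912 = 1.124; τ_2 = 35.49/1.124 = 31.57 h.
Leg 3: γ = 1.86; τ_3 = 1.511/1.860 = 0.8124 h.
Leg 4: γ = 1.44; τ_4 = 20.28/1.440 = 14.08 h.
Total: 7.559 + 31.57 + 0.8124 + 14.08 h.

τ = 54.0 h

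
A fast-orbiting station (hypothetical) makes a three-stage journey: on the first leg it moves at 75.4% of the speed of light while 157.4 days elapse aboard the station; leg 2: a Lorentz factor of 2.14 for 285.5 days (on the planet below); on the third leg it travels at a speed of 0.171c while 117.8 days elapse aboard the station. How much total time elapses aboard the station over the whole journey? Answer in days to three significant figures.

Leg 1: 157.4 days is already measured aboard the station.
Leg 2: γ = 2.14; τ_2 = 285.5/2.140 = 133.4 days.
Leg 3: 117.8 days is already measured aboard the station.
Total: 157.4 + 133.4 + 117.8 days.

τ = 409 days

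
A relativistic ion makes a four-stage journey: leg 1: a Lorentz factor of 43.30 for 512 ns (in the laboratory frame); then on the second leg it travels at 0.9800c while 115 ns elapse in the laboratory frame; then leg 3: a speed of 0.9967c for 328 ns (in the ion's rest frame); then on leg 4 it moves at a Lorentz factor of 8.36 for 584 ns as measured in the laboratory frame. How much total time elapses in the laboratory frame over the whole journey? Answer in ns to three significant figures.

Leg 1: 512 ns is already measured in the laboratory frame.
Leg 2: 115 ns is already measured in the laboratory frame.
Leg 3: γ = 1/√(1 − 0.9967²) = 1/√0.006589 = 12.32; Δt_3 = 12.32 × 328 = 4041 ns.
Leg 4: 584 ns is already measured in the laboratory frame.
Total: 512.0 + 115.0 + 4041 + 584.0 ns.

Δt = 5250 ns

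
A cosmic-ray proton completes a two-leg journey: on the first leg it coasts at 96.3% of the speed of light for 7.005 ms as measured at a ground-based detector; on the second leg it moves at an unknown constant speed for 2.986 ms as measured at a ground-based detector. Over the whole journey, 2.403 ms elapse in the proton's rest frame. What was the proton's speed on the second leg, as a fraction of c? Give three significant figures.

Leg 1: β = 0.963; γ = 1/√(1 − 0.963²) = 1/√0.07263 = 3.711; τ_1 = 7.005/3.711 = 1.888 ms.
Leg 2: speed unknown; τ_2 = 2.986/γ_2.
Total proper time: 1.888 + τ_2 = 2.403, so τ_2 = 2.403 − 1.888 = 0.5151 ms.
γ_2 = 2.986/0.5151 = 5.796; β = √(1 − 1/γ²) = √0.9702.

β = 0.985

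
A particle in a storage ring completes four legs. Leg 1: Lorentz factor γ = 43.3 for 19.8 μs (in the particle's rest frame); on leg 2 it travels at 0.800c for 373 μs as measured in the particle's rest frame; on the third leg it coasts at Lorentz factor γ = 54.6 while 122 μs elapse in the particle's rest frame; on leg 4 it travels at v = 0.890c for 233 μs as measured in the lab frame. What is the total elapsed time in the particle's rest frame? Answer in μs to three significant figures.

Leg 1: 19.8 μs is already measured in the particle's rest frame.
Leg 2: 373 μs is already measured in the particle's rest frame.
Leg 3: 122 μs is already measured in the particle's rest frame.
Leg 4: γ = 1/√(1 − 0.890²) = 1/√0.2079 = 2.193; τ_4 = 233/2.193 = 106.2 μs.
Total: 19.80 + 373.0 + 122.0 + 106.2 μs.

τ = 621 μs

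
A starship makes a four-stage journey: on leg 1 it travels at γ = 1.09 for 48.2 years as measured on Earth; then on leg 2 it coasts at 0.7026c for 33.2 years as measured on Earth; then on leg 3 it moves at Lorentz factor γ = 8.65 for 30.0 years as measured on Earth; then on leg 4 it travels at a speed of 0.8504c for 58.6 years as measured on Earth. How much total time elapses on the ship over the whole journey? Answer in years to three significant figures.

τ = 102 years

Leg 1: γ = 1.09; τ_1 = 48.2/1.090 = 44.22 years.
Leg 2: γ = 1/√(1 − 0.7026²) = 1/√0.5064 = 1.405; τ_2 = 33.2/1.405 = 23.62 years.
Leg 3: γ = 8.65; τ_3 = 30.0/8.650 = 3.468 years.
Leg 4: γ = 1/√(1 − 0.8504²) = 1/√0.2768 = 1.901; τ_4 = 58.6/1.901 = 30.83 years.
Total: 44.22 + 23.62 + 3.468 + 30.83 years.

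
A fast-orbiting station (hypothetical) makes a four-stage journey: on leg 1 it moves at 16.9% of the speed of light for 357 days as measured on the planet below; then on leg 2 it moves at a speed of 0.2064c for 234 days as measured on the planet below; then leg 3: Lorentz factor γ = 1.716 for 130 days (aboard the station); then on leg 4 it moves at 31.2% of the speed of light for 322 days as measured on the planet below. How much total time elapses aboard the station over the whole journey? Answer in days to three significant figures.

τ = 1020 days

Leg 1: β = 0.169; γ = 1/√(1 − 0.169²) = 1/√0.9714 = 1.015; τ_1 = 357/1.015 = 351.9 days.
Leg 2: γ = 1/√(1 − 0.2064²) = 1/√0.9574 = 1.022; τ_2 = 234/1.022 = 229.0 days.
Leg 3: 130 days is already measured aboard the station.
Leg 4: β = 0.312; γ = 1/√(1 − 0.312²) = 1/√0.9027 = 1.053; τ_4 = 322/1.053 = 305.9 days.
Total: 351.9 + 229.0 + 130.0 + 305.9 days.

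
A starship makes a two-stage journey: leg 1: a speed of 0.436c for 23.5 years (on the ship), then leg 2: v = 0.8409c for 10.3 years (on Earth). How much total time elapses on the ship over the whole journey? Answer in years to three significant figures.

Leg 1: 23.5 years is already measured on the ship.
Leg 2: γ = 1/√(1 − 0.8409²) = 1/√0.2929 = 1.848; τ_2 = 10.3/1.848 = 5.574 years.
Total: 23.50 + 5.574 years.

τ = 29.1 years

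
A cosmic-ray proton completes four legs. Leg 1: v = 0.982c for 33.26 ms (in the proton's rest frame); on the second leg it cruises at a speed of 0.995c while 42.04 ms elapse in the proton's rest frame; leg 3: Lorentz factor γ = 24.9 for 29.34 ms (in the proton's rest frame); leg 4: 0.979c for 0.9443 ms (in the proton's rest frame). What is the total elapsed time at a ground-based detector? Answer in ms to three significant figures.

Δt = 1330 ms

Leg 1: γ = 1/√(1 − 0.982²) = 1/√0.03568 = 5.294; Δt_1 = 5.294 × 33.26 = 176.1 ms.
Leg 2: γ = 1/√(1 − 0.995²) = 1/√0.009975 = 10.01; Δt_2 = 10.01 × 42.04 = 420.9 ms.
Leg 3: γ = 24.9; Δt_3 = 24.90 × 29.34 = 730.6 ms.
Leg 4: γ = 1/√(1 − 0.979²) = 1/√0.04156 = 4.905; Δt_4 = 4.905 × 0.9443 = 4.632 ms.
Total: 176.1 + 420.9 + 730.6 + 4.632 ms.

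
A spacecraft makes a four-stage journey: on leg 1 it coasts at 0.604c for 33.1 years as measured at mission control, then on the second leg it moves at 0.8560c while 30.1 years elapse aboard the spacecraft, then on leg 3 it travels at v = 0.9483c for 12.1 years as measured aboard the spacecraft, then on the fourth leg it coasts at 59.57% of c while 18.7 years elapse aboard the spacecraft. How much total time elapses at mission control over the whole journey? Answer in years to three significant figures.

Leg 1: 33.1 years is already measured at mission control.
Leg 2: γ = 1/√(1 − 0.8560²) = 1/√0.2673 = 1.934; Δt_2 = 1.934 × 30.1 = 58.22 years.
Leg 3: γ = 1/√(1 − 0.9483²) = 1/√0.1007 = 3.151; Δt_3 = 3.151 × 12.1 = 38.13 years.
Leg 4: β = 0.5957; γ = 1/√(1 − 0.5957²) = 1/√0.6451 = 1.245; Δt_4 = 1.245 × 18.7 = 23.28 years.
Total: 33.10 + 58.22 + 38.13 + 23.28 years.

Δt = 153 years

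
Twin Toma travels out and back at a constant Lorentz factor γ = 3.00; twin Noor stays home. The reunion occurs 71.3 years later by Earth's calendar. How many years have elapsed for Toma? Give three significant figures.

γ = 3.00
Toma's clock measures proper time along the trip: τ = Δt/γ = 71.3/3.000 years.

τ = 23.8 years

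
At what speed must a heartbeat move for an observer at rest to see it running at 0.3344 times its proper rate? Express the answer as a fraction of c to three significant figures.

Rate ratio = 1/γ, so γ = 1/0.3344 = 2.990.
β = √(1 − 1/γ²) = √(1 − 0.3344²) = √0.8882

β = 0.942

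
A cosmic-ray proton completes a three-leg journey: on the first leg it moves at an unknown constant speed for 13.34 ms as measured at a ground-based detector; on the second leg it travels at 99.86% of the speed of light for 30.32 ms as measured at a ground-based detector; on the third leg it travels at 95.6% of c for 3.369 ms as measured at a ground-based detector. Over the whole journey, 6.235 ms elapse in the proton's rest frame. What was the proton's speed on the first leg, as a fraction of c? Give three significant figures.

Leg 1: speed unknown; τ_1 = 13.34/γ_1.
Leg 2: β = 0.9986; γ = 1/√(1 − 0.9986²) = 1/√0.002798 = 18.90; τ_2 = 30.32/18.90 = 1.604 ms.
Leg 3: β = 0.956; γ = 1/√(1 − 0.956²) = 1/√0.08606 = 3.409; τ_3 = 3.369/3.409 = 0.9884 ms.
Total proper time: τ_1 + 1.604 + 0.9884 = 6.235, so τ_1 = 6.235 − 2.592 = 3.643 ms.
γ_1 = 13.34/3.643 = 3.662; β = √(1 − 1/γ²) = √0.9254.

β = 0.962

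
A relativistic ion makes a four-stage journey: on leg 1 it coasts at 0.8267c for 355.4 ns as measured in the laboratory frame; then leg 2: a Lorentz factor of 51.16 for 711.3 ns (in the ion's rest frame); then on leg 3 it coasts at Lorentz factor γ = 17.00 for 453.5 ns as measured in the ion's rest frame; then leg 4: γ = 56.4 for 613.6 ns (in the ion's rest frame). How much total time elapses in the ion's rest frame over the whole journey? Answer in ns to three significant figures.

Leg 1: γ = 1/√(1 − 0.8267²) = 1/√0.3166 = 1.777; τ_1 = 355.4/1.777 = 200.0 ns.
Leg 2: 711.3 ns is already measured in the ion's rest frame.
Leg 3: 453.5 ns is already measured in the ion's rest frame.
Leg 4: 613.6 ns is already measured in the ion's rest frame.
Total: 200.0 + 711.3 + 453.5 + 613.6 ns.

τ = 1980 ns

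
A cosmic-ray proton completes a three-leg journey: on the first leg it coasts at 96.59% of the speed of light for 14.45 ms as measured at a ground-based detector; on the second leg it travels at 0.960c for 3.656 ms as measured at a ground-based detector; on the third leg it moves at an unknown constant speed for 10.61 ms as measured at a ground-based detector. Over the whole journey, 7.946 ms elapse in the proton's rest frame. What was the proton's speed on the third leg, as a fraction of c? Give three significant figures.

Leg 1: β = 0.9659; γ = 1/√(1 − 0.9659²) = 1/√0.06704 = 3.862; τ_1 = 14.45/3.862 = 3.741 ms.
Leg 2: γ = 1/√(1 − 0.960²) = 25/7 ≈ 3.571; τ_2 = 3.656/3.571 = 1.024 ms.
Leg 3: speed unknown; τ_3 = 10.61/γ_3.
Total proper time: 3.741 + 1.024 + τ_3 = 7.946, so τ_3 = 7.946 − 4.765 = 3.181 ms.
γ_3 = 10.61/3.181 = 3.335; β = √(1 − 1/γ²) = √0.9101.

β = 0.954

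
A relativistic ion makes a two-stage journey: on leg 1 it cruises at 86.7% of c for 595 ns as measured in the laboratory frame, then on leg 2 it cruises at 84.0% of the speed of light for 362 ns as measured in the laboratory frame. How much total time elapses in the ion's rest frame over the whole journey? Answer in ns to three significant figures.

τ = 493 ns

Leg 1: β = 0.867; γ = 1/√(1 − 0.867²) = 1/√0.2483 = 2.007; τ_1 = 595/2.007 = 296.5 ns.
Leg 2: β = 0.840; γ = 1/√(1 − 0.840²) = 1/√0.2944 = 1.843; τ_2 = 362/1.843 = 196.4 ns.
Total: 296.5 + 196.4 ns.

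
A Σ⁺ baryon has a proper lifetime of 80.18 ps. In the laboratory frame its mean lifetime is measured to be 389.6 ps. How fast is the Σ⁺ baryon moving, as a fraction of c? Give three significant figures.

γ = Δt/τ₀ = 389.6/80.18 = 4.859
β = √(1 − 1/γ²) = √(1 − 0.04235) = √0.9576

v = 0.979c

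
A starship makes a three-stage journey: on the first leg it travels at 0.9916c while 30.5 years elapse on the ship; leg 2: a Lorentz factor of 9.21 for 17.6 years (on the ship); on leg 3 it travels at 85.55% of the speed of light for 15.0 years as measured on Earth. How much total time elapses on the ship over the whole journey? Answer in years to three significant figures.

Leg 1: 30.5 years is already measured on the ship.
Leg 2: 17.6 years is already measured on the ship.
Leg 3: β = 0.8555; γ = 1/√(1 − 0.8555²) = 1/√0.2681 = 1.931; τ_3 = 15.0/1.931 = 7.767 years.
Total: 30.50 + 17.60 + 7.767 years.

τ = 55.9 years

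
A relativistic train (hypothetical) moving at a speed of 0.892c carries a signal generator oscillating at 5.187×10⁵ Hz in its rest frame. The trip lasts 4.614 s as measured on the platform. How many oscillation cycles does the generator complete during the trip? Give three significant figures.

γ = 1/√(1 − 0.892²) = 1/√0.2043 = 2.212
The oscillator's own cycle count is N = f × τ where τ is the proper time on the train. τ = Δt/γ = 4.614/2.212 = 2.086 s = 2.086×10⁰ s.
N = 5.187×10⁵ × 2.086×10⁰ = 1.082×10⁶.

N = 1.08×10⁶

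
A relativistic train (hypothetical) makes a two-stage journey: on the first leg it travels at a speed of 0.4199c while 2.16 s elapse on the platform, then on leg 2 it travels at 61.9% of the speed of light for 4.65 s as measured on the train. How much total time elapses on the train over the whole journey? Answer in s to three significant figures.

Leg 1: γ = 1/√(1 − 0.4199²) = 1/√0.8237 = 1.102; τ_1 = 2.16/1.102 = 1.960 s.
Leg 2: 4.65 s is already measured on the train.
Total: 1.960 + 4.650 s.

τ = 6.61 s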